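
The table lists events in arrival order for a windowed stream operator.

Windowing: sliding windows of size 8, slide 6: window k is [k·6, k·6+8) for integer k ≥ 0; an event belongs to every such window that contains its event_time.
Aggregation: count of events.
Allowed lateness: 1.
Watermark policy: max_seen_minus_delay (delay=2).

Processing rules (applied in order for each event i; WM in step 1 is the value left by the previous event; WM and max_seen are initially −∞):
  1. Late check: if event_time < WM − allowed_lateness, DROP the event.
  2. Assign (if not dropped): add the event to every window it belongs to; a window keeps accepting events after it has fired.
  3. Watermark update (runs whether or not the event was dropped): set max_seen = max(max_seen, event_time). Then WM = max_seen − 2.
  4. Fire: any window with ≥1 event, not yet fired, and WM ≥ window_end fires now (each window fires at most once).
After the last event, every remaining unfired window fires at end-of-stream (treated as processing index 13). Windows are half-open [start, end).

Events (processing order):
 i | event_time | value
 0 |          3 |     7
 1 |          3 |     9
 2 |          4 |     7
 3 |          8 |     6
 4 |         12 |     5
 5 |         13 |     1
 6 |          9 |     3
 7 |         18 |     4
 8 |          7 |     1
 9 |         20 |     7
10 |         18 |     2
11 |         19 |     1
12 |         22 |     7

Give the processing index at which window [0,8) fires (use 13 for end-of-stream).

i=0 t=3 v=7: → [0,8); WM=1
i=1 t=3 v=9: → [0,8); WM=1
i=2 t=4 v=7: → [0,8); WM=2
i=3 t=8 v=6: → [6,14); WM=6
i=4 t=12 v=5: → [12,20),[6,14); WM=10; [0,8) fires=3
i=5 t=13 v=1: → [12,20),[6,14); WM=11
i=6 t=9 v=3: DROP (t<11-1); WM=11
i=7 t=18 v=4: → [18,26),[12,20); WM=16; [6,14) fires=3
i=8 t=7 v=1: DROP (t<16-1); WM=16
i=9 t=20 v=7: → [18,26); WM=18
i=10 t=18 v=2: → [18,26),[12,20); WM=18
i=11 t=19 v=1: → [18,26),[12,20); WM=18
i=12 t=22 v=7: → [18,26); WM=20; [12,20) fires=5

4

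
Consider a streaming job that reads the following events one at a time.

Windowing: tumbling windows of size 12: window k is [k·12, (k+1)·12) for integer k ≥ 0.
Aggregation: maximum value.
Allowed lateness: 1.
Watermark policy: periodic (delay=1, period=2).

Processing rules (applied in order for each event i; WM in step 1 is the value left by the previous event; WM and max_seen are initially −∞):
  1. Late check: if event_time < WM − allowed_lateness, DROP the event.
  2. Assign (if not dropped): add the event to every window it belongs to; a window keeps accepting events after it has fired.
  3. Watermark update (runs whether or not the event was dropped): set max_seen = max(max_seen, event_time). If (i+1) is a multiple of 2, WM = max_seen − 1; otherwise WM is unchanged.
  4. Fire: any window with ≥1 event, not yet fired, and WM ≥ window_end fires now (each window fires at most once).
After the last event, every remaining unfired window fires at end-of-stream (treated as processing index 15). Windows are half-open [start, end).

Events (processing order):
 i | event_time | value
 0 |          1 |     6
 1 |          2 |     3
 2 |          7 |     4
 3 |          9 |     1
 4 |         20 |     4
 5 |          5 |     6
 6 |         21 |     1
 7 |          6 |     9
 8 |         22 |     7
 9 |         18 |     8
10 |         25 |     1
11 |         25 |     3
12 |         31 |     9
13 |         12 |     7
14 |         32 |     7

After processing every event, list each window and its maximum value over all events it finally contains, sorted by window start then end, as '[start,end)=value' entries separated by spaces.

i=0 t=1 v=6: → [0,12); WM=−∞
i=1 t=2 v=3: → [0,12); WM=1
i=2 t=7 v=4: → [0,12); WM=1
i=3 t=9 v=1: → [0,12); WM=8
i=4 t=20 v=4: → [12,24); WM=8
i=5 t=5 v=6: DROP (t<8-1); WM=19; [0,12) fires=6
i=6 t=21 v=1: → [12,24); WM=19
i=7 t=6 v=9: DROP (t<19-1); WM=20
i=8 t=22 v=7: → [12,24); WM=20
i=9 t=18 v=8: DROP (t<20-1); WM=21
i=10 t=25 v=1: → [24,36); WM=21
i=11 t=25 v=3: → [24,36); WM=24; [12,24) fires=7
i=12 t=31 v=9: → [24,36); WM=24
i=13 t=12 v=7: DROP (t<24-1); WM=30
i=14 t=32 v=7: → [24,36); WM=30

[0,12)=6 [12,24)=7 [24,36)=9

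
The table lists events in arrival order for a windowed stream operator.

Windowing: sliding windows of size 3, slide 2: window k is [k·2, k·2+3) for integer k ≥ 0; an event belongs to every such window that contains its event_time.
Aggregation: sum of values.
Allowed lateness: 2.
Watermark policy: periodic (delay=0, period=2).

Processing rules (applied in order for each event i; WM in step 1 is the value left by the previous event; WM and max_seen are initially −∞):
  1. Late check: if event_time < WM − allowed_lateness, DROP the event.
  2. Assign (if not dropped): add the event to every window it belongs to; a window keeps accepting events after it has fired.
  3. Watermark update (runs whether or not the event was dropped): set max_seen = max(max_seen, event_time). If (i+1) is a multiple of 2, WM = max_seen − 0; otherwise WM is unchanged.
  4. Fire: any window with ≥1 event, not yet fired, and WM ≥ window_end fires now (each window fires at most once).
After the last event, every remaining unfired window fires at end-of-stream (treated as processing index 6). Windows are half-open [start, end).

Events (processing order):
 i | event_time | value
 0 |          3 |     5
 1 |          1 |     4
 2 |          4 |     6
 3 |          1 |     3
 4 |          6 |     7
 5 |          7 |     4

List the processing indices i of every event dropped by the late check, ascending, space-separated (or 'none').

i=0 t=3 v=5: → [2,5); WM=−∞
i=1 t=1 v=4: → [0,3); WM=3; [0,3) fires=4
i=2 t=4 v=6: → [4,7),[2,5); WM=3
i=3 t=1 v=3: → [0,3); WM=4
i=4 t=6 v=7: → [6,9),[4,7); WM=4
i=5 t=7 v=4: → [6,9); WM=7; [2,5) fires=11 [4,7) fires=13

none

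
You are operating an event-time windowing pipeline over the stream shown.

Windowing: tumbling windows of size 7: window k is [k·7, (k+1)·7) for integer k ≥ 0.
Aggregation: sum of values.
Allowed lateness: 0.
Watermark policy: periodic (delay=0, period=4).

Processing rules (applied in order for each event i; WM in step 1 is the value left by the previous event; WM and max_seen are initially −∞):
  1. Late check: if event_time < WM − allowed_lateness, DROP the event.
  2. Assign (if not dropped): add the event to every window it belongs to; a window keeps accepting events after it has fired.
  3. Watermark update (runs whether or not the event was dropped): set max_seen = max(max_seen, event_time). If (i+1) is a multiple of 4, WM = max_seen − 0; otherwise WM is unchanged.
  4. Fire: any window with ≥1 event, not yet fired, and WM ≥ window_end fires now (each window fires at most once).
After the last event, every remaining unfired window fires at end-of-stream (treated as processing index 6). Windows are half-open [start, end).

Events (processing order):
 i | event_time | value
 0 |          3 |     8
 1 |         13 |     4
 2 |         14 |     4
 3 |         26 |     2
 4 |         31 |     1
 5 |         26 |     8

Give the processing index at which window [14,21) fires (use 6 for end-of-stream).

i=0 t=3 v=8: → [0,7); WM=−∞
i=1 t=13 v=4: → [7,14); WM=−∞
i=2 t=14 v=4: → [14,21); WM=−∞
i=3 t=26 v=2: → [21,28); WM=26; [0,7) fires=8 [7,14) fires=4 [14,21) fires=4
i=4 t=31 v=1: → [28,35); WM=26
i=5 t=26 v=8: → [21,28); WM=26

3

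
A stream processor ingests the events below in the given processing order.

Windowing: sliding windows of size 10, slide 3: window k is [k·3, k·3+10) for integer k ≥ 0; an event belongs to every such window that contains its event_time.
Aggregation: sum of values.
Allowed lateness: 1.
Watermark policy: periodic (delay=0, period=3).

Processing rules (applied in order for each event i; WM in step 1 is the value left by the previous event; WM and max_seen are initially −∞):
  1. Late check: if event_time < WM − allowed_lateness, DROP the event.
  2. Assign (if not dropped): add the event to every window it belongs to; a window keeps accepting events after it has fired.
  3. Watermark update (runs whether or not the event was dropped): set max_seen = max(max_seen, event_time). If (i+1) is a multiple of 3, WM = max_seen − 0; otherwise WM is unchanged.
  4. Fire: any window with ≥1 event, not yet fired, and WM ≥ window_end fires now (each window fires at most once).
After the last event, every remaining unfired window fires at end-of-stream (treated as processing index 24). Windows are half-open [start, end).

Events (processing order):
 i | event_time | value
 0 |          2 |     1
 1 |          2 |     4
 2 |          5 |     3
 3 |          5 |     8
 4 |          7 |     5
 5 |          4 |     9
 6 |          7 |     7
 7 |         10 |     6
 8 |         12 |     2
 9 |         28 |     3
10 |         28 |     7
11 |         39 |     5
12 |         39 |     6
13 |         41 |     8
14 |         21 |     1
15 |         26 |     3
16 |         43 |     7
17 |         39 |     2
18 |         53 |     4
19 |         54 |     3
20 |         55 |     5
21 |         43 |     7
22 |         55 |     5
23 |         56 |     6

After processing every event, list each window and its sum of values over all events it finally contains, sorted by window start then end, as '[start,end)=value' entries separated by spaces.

[0,10)=37 [3,13)=40 [6,16)=20 [9,19)=8 [12,22)=2 [21,31)=10 [24,34)=10 [27,37)=10 [30,40)=11 [33,43)=19 [36,46)=26 [39,49)=26 [42,52)=7 [45,55)=7 [48,58)=23 [51,61)=23 [54,64)=19

i=0 t=2 v=1: → [0,10); WM=−∞
i=1 t=2 v=4: → [0,10); WM=−∞
i=2 t=5 v=3: → [3,13),[0,10); WM=5
i=3 t=5 v=8: → [3,13),[0,10); WM=5
i=4 t=7 v=5: → [6,16),[3,13),[0,10); WM=5
i=5 t=4 v=9: → [3,13),[0,10); WM=7
i=6 t=7 v=7: → [6,16),[3,13),[0,10); WM=7
i=7 t=10 v=6: → [9,19),[6,16),[3,13); WM=7
i=8 t=12 v=2: → [12,22),[9,19),[6,16),[3,13); WM=12; [0,10) fires=37
i=9 t=28 v=3: → [27,37),[24,34),[21,31); WM=12
i=10 t=28 v=7: → [27,37),[24,34),[21,31); WM=12
i=11 t=39 v=5: → [39,49),[36,46),[33,43),[30,40); WM=39; [3,13) fires=40 [6,16) fires=20 [9,19) fires=8 [12,22) fires=2 [21,31) fires=10 [24,34) fires=10 [27,37) fires=10
i=12 t=39 v=6: → [39,49),[36,46),[33,43),[30,40); WM=39
i=13 t=41 v=8: → [39,49),[36,46),[33,43); WM=39
i=14 t=21 v=1: DROP (t<39-1); WM=41; [30,40) fires=11
i=15 t=26 v=3: DROP (t<41-1); WM=41
i=16 t=43 v=7: → [42,52),[39,49),[36,46); WM=41
i=17 t=39 v=2: DROP (t<41-1); WM=43; [33,43) fires=19
i=18 t=53 v=4: → [51,61),[48,58),[45,55); WM=43
i=19 t=54 v=3: → [54,64),[51,61),[48,58),[45,55); WM=43
i=20 t=55 v=5: → [54,64),[51,61),[48,58); WM=55; [36,46) fires=26 [39,49) fires=26 [42,52) fires=7 [45,55) fires=7
i=21 t=43 v=7: DROP (t<55-1); WM=55
i=22 t=55 v=5: → [54,64),[51,61),[48,58); WM=55
i=23 t=56 v=6: → [54,64),[51,61),[48,58); WM=56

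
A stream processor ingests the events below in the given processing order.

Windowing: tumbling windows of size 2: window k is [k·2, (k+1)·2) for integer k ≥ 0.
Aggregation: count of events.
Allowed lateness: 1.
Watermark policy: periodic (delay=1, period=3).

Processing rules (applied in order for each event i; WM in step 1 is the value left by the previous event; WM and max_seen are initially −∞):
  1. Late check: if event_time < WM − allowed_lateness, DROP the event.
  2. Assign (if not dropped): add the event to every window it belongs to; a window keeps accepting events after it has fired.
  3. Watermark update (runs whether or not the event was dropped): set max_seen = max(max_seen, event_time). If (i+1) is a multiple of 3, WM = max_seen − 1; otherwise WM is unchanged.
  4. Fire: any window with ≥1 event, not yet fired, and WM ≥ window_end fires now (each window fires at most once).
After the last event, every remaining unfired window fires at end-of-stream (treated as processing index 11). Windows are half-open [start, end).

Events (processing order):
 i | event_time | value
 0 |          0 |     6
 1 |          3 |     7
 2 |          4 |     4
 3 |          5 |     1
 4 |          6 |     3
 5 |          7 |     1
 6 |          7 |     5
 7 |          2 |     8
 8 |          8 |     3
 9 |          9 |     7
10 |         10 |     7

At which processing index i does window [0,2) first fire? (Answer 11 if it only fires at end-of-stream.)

2

i=0 t=0 v=6: → [0,2); WM=−∞
i=1 t=3 v=7: → [2,4); WM=−∞
i=2 t=4 v=4: → [4,6); WM=3; [0,2) fires=1
i=3 t=5 v=1: → [4,6); WM=3
i=4 t=6 v=3: → [6,8); WM=3
i=5 t=7 v=1: → [6,8); WM=6; [2,4) fires=1 [4,6) fires=2
i=6 t=7 v=5: → [6,8); WM=6
i=7 t=2 v=8: DROP (t<6-1); WM=6
i=8 t=8 v=3: → [8,10); WM=7
i=9 t=9 v=7: → [8,10); WM=7
i=10 t=10 v=7: → [10,12); WM=7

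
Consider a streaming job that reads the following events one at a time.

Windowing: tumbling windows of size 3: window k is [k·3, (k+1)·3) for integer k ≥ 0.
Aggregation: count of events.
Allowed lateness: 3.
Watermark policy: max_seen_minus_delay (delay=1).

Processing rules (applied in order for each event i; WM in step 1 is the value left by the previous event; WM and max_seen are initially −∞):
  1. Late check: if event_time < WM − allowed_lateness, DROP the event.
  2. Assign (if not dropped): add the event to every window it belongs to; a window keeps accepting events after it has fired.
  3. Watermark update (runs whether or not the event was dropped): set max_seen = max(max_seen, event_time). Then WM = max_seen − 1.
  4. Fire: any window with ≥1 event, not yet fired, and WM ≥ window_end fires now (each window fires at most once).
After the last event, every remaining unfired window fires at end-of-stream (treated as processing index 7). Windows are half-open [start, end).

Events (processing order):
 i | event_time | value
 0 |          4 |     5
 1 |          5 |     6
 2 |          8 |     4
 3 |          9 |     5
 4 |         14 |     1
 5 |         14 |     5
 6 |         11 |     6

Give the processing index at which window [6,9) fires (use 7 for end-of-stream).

4

i=0 t=4 v=5: → [3,6); WM=3
i=1 t=5 v=6: → [3,6); WM=4
i=2 t=8 v=4: → [6,9); WM=7; [3,6) fires=2
i=3 t=9 v=5: → [9,12); WM=8
i=4 t=14 v=1: → [12,15); WM=13; [6,9) fires=1 [9,12) fires=1
i=5 t=14 v=5: → [12,15); WM=13
i=6 t=11 v=6: → [9,12); WM=13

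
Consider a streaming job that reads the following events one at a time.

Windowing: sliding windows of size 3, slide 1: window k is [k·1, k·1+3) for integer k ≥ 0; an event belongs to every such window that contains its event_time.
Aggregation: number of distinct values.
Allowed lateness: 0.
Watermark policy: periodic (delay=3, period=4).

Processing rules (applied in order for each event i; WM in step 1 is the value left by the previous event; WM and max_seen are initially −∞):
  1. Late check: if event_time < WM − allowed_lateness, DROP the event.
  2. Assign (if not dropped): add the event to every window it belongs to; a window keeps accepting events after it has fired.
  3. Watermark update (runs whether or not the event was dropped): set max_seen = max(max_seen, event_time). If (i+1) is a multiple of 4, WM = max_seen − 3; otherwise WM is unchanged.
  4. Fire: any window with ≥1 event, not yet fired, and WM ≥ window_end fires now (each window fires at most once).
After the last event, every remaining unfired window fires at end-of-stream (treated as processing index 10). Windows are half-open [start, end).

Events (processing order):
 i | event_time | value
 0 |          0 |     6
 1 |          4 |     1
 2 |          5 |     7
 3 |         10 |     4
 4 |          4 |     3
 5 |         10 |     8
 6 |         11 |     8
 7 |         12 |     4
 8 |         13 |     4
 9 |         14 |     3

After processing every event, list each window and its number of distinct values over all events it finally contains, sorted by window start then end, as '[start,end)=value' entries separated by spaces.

[0,3)=1 [2,5)=1 [3,6)=2 [4,7)=2 [5,8)=1 [8,11)=2 [9,12)=2 [10,13)=2 [11,14)=2 [12,15)=2 [13,16)=2 [14,17)=1

i=0 t=0 v=6: → [0,3); WM=−∞
i=1 t=4 v=1: → [4,7),[3,6),[2,5); WM=−∞
i=2 t=5 v=7: → [5,8),[4,7),[3,6); WM=−∞
i=3 t=10 v=4: → [10,13),[9,12),[8,11); WM=7; [0,3) fires=1 [2,5) fires=1 [3,6) fires=2 [4,7) fires=2
i=4 t=4 v=3: DROP (t<7-0); WM=7
i=5 t=10 v=8: → [10,13),[9,12),[8,11); WM=7
i=6 t=11 v=8: → [11,14),[10,13),[9,12); WM=7
i=7 t=12 v=4: → [12,15),[11,14),[10,13); WM=9; [5,8) fires=1
i=8 t=13 v=4: → [13,16),[12,15),[11,14); WM=9
i=9 t=14 v=3: → [14,17),[13,16),[12,15); WM=9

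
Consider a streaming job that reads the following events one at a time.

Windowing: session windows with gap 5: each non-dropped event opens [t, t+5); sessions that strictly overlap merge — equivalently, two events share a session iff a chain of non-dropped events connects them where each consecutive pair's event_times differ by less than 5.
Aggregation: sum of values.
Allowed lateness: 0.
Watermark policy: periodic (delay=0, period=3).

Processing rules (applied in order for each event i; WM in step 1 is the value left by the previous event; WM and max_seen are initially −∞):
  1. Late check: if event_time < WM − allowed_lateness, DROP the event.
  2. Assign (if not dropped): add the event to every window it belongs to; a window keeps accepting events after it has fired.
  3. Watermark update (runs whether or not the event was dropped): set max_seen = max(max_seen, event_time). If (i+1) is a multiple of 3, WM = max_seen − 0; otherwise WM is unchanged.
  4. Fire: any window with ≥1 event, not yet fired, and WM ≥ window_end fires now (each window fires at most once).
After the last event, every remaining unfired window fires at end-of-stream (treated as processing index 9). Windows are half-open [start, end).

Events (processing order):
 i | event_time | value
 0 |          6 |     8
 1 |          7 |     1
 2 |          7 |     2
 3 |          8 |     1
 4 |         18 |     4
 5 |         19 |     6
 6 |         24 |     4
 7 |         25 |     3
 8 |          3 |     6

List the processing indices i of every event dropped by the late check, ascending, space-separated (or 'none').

8

i=0 t=6 v=8: → [6,11); WM=−∞
i=1 t=7 v=1: → [6,12); WM=−∞
i=2 t=7 v=2: → [6,12); WM=7
i=3 t=8 v=1: → [6,13); WM=7
i=4 t=18 v=4: → [18,23); WM=7
i=5 t=19 v=6: → [18,24); WM=19
i=6 t=24 v=4: → [24,29); WM=19
i=7 t=25 v=3: → [24,30); WM=19
i=8 t=3 v=6: DROP (t<19-0); WM=25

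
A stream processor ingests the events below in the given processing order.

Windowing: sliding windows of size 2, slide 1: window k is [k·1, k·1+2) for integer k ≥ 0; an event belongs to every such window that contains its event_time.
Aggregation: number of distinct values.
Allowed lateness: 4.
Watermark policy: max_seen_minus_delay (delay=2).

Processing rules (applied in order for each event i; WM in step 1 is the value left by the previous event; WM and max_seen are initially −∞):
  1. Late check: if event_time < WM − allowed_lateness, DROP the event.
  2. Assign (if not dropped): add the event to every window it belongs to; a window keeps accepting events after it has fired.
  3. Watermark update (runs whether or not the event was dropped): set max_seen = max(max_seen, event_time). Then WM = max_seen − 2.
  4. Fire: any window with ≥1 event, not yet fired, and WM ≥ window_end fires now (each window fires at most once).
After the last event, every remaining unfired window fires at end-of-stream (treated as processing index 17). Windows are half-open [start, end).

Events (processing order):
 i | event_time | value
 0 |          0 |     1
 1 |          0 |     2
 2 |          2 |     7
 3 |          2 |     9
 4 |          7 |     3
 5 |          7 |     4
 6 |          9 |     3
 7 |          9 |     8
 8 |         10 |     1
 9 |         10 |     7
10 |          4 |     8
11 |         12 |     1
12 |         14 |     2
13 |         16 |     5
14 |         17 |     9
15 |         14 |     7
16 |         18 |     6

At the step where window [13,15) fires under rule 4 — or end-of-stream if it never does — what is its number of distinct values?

i=0 t=0 v=1: → [0,2); WM=-2
i=1 t=0 v=2: → [0,2); WM=-2
i=2 t=2 v=7: → [2,4),[1,3); WM=0
i=3 t=2 v=9: → [2,4),[1,3); WM=0
i=4 t=7 v=3: → [7,9),[6,8); WM=5; [0,2) fires=2 [1,3) fires=2 [2,4) fires=2
i=5 t=7 v=4: → [7,9),[6,8); WM=5
i=6 t=9 v=3: → [9,11),[8,10); WM=7
i=7 t=9 v=8: → [9,11),[8,10); WM=7
i=8 t=10 v=1: → [10,12),[9,11); WM=8; [6,8) fires=2
i=9 t=10 v=7: → [10,12),[9,11); WM=8
i=10 t=4 v=8: → [4,6),[3,5); WM=8; [3,5) fires=1 [4,6) fires=1
i=11 t=12 v=1: → [12,14),[11,13); WM=10; [7,9) fires=2 [8,10) fires=2
i=12 t=14 v=2: → [14,16),[13,15); WM=12; [9,11) fires=4 [10,12) fires=2
i=13 t=16 v=5: → [16,18),[15,17); WM=14; [11,13) fires=1 [12,14) fires=1
i=14 t=17 v=9: → [17,19),[16,18); WM=15; [13,15) fires=1
i=15 t=14 v=7: → [14,16),[13,15); WM=15
i=16 t=18 v=6: → [18,20),[17,19); WM=16; [14,16) fires=2

1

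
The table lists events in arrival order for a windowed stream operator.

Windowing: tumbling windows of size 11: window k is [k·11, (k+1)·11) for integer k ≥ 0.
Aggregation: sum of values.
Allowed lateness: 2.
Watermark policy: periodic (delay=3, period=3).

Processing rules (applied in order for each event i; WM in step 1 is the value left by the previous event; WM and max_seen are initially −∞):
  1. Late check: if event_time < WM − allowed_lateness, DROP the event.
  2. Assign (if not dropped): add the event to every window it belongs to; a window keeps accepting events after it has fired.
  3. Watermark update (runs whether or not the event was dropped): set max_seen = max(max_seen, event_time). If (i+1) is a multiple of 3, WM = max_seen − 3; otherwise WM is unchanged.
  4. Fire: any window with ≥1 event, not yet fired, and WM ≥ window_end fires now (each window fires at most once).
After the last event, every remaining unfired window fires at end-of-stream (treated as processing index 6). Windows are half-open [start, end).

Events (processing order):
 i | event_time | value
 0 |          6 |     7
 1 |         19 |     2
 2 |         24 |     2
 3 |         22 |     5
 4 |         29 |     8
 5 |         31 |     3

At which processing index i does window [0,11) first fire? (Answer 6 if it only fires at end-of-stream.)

2

i=0 t=6 v=7: → [0,11); WM=−∞
i=1 t=19 v=2: → [11,22); WM=−∞
i=2 t=24 v=2: → [22,33); WM=21; [0,11) fires=7
i=3 t=22 v=5: → [22,33); WM=21
i=4 t=29 v=8: → [22,33); WM=21
i=5 t=31 v=3: → [22,33); WM=28; [11,22) fires=2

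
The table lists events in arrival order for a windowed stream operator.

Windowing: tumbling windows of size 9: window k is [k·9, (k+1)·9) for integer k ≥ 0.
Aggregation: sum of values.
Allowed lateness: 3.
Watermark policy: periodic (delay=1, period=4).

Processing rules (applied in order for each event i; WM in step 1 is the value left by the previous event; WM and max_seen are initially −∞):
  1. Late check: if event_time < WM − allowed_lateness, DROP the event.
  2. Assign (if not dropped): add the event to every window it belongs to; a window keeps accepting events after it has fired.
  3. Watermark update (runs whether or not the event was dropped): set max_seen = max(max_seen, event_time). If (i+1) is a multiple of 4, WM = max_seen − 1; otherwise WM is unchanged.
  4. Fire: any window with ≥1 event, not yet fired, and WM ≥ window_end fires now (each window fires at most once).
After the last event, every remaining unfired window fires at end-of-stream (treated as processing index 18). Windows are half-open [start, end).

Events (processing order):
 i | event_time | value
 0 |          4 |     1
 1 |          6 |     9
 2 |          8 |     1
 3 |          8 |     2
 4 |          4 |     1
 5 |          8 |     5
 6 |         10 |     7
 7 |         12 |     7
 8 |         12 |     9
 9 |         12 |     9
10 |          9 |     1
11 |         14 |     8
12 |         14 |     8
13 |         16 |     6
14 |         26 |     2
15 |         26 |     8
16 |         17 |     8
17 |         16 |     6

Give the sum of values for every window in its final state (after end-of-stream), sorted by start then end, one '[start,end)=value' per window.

[0,9)=19 [9,18)=55 [18,27)=10

i=0 t=4 v=1: → [0,9); WM=−∞
i=1 t=6 v=9: → [0,9); WM=−∞
i=2 t=8 v=1: → [0,9); WM=−∞
i=3 t=8 v=2: → [0,9); WM=7
i=4 t=4 v=1: → [0,9); WM=7
i=5 t=8 v=5: → [0,9); WM=7
i=6 t=10 v=7: → [9,18); WM=7
i=7 t=12 v=7: → [9,18); WM=11; [0,9) fires=19
i=8 t=12 v=9: → [9,18); WM=11
i=9 t=12 v=9: → [9,18); WM=11
i=10 t=9 v=1: → [9,18); WM=11
i=11 t=14 v=8: → [9,18); WM=13
i=12 t=14 v=8: → [9,18); WM=13
i=13 t=16 v=6: → [9,18); WM=13
i=14 t=26 v=2: → [18,27); WM=13
i=15 t=26 v=8: → [18,27); WM=25; [9,18) fires=55
i=16 t=17 v=8: DROP (t<25-3); WM=25
i=17 t=16 v=6: DROP (t<25-3); WM=25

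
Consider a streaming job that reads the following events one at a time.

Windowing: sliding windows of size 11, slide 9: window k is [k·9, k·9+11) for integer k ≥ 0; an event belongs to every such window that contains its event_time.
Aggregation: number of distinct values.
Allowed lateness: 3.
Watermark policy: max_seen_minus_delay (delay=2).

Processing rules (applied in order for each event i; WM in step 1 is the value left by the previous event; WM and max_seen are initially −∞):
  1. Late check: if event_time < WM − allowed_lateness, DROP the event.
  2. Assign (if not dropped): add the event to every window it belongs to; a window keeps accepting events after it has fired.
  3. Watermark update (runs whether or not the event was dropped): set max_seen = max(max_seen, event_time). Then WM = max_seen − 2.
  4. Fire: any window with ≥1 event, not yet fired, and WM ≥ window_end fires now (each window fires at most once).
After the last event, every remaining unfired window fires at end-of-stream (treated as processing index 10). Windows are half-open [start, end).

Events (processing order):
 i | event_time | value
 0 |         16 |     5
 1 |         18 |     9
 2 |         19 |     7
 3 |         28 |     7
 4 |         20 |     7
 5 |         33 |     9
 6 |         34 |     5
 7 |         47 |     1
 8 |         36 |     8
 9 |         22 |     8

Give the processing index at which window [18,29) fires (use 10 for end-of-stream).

5

i=0 t=16 v=5: → [9,20); WM=14
i=1 t=18 v=9: → [18,29),[9,20); WM=16
i=2 t=19 v=7: → [18,29),[9,20); WM=17
i=3 t=28 v=7: → [27,38),[18,29); WM=26; [9,20) fires=3
i=4 t=20 v=7: DROP (t<26-3); WM=26
i=5 t=33 v=9: → [27,38); WM=31; [18,29) fires=2
i=6 t=34 v=5: → [27,38); WM=32
i=7 t=47 v=1: → [45,56); WM=45; [27,38) fires=3
i=8 t=36 v=8: DROP (t<45-3); WM=45
i=9 t=22 v=8: DROP (t<45-3); WM=45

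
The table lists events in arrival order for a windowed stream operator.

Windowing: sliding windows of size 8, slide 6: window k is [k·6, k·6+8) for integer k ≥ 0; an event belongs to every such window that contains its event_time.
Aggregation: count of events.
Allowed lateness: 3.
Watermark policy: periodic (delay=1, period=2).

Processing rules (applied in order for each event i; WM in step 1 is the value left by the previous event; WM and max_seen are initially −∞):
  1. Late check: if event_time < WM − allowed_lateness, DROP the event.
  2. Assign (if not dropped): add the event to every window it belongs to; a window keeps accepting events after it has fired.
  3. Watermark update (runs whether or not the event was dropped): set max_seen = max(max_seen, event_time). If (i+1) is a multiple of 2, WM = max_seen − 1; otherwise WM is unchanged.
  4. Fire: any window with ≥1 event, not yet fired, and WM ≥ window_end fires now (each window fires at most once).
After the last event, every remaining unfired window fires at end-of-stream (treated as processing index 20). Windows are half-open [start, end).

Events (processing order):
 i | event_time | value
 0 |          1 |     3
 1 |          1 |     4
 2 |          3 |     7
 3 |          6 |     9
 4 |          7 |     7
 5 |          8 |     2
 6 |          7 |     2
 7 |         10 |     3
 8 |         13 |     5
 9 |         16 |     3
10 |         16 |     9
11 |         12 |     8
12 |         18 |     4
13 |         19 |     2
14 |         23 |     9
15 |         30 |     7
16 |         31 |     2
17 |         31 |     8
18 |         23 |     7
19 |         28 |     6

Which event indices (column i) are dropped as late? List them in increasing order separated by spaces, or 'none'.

i=0 t=1 v=3: → [0,8); WM=−∞
i=1 t=1 v=4: → [0,8); WM=0
i=2 t=3 v=7: → [0,8); WM=0
i=3 t=6 v=9: → [6,14),[0,8); WM=5
i=4 t=7 v=7: → [6,14),[0,8); WM=5
i=5 t=8 v=2: → [6,14); WM=7
i=6 t=7 v=2: → [6,14),[0,8); WM=7
i=7 t=10 v=3: → [6,14); WM=9; [0,8) fires=6
i=8 t=13 v=5: → [12,20),[6,14); WM=9
i=9 t=16 v=3: → [12,20); WM=15; [6,14) fires=6
i=10 t=16 v=9: → [12,20); WM=15
i=11 t=12 v=8: → [12,20),[6,14); WM=15
i=12 t=18 v=4: → [18,26),[12,20); WM=15
i=13 t=19 v=2: → [18,26),[12,20); WM=18
i=14 t=23 v=9: → [18,26); WM=18
i=15 t=30 v=7: → [30,38),[24,32); WM=29; [12,20) fires=6 [18,26) fires=3
i=16 t=31 v=2: → [30,38),[24,32); WM=29
i=17 t=31 v=8: → [30,38),[24,32); WM=30
i=18 t=23 v=7: DROP (t<30-3); WM=30
i=19 t=28 v=6: → [24,32); WM=30

18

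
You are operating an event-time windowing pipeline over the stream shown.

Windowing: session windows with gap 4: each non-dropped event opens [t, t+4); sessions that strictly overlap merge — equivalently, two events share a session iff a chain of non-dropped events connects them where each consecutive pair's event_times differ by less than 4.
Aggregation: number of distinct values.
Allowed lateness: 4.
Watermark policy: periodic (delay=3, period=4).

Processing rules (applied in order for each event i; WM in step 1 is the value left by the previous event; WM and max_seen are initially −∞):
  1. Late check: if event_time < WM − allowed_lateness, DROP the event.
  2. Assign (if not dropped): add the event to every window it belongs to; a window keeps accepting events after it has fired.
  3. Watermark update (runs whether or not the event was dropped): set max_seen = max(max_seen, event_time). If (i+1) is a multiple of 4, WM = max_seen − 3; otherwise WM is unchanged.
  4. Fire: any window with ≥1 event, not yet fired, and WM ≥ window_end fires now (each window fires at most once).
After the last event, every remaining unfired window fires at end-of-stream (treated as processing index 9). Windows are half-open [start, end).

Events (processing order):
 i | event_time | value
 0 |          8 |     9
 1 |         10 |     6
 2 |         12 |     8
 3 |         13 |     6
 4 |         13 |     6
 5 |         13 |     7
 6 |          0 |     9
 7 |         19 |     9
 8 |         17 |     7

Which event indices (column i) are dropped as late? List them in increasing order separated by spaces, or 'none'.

i=0 t=8 v=9: → [8,12); WM=−∞
i=1 t=10 v=6: → [8,14); WM=−∞
i=2 t=12 v=8: → [8,16); WM=−∞
i=3 t=13 v=6: → [8,17); WM=10
i=4 t=13 v=6: → [8,17); WM=10
i=5 t=13 v=7: → [8,17); WM=10
i=6 t=0 v=9: DROP (t<10-4); WM=10
i=7 t=19 v=9: → [19,23); WM=16
i=8 t=17 v=7: → [17,23); WM=16

6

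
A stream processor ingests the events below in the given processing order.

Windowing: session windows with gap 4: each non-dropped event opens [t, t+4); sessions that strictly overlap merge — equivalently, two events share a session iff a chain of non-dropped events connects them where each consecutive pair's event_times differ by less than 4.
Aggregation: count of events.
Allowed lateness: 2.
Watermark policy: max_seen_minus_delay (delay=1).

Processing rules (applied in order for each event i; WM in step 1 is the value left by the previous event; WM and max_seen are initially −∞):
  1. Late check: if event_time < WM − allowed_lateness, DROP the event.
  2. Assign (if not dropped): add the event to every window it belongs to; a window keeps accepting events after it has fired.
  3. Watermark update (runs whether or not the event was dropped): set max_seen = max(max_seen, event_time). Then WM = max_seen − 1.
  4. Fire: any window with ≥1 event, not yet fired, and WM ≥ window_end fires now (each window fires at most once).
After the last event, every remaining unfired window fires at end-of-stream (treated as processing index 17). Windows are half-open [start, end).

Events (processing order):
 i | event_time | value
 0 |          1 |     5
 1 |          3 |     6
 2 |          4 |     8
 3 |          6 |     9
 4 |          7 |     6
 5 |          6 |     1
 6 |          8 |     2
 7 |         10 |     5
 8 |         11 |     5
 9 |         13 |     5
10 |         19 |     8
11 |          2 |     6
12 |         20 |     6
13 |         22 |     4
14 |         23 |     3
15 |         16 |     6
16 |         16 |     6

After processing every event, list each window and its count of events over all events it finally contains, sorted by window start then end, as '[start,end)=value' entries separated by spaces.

[1,17)=10 [19,27)=4

i=0 t=1 v=5: → [1,5); WM=0
i=1 t=3 v=6: → [1,7); WM=2
i=2 t=4 v=8: → [1,8); WM=3
i=3 t=6 v=9: → [1,10); WM=5
i=4 t=7 v=6: → [1,11); WM=6
i=5 t=6 v=1: → [1,11); WM=6
i=6 t=8 v=2: → [1,12); WM=7
i=7 t=10 v=5: → [1,14); WM=9
i=8 t=11 v=5: → [1,15); WM=10
i=9 t=13 v=5: → [1,17); WM=12
i=10 t=19 v=8: → [19,23); WM=18
i=11 t=2 v=6: DROP (t<18-2); WM=18
i=12 t=20 v=6: → [19,24); WM=19
i=13 t=22 v=4: → [19,26); WM=21
i=14 t=23 v=3: → [19,27); WM=22
i=15 t=16 v=6: DROP (t<22-2); WM=22
i=16 t=16 v=6: DROP (t<22-2); WM=22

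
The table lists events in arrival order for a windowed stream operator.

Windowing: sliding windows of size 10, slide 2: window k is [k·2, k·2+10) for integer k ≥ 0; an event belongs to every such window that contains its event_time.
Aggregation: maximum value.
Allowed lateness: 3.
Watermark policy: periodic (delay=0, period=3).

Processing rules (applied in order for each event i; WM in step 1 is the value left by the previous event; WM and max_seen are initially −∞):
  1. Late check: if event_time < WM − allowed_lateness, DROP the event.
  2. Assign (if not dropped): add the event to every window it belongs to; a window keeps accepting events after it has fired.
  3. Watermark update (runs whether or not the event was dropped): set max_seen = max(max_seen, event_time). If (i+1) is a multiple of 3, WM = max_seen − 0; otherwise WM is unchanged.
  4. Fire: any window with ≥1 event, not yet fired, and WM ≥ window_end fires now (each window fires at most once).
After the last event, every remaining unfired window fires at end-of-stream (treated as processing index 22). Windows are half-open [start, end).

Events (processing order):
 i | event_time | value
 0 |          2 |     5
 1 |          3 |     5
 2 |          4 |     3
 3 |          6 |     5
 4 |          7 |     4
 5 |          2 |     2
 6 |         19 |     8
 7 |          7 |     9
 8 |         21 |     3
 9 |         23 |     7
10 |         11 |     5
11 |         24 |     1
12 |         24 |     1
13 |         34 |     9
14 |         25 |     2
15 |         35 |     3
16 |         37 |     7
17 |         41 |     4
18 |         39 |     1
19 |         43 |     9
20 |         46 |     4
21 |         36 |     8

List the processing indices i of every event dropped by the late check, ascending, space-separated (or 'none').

10 21

i=0 t=2 v=5: → [2,12),[0,10); WM=−∞
i=1 t=3 v=5: → [2,12),[0,10); WM=−∞
i=2 t=4 v=3: → [4,14),[2,12),[0,10); WM=4
i=3 t=6 v=5: → [6,16),[4,14),[2,12),[0,10); WM=4
i=4 t=7 v=4: → [6,16),[4,14),[2,12),[0,10); WM=4
i=5 t=2 v=2: → [2,12),[0,10); WM=7
i=6 t=19 v=8: → [18,28),[16,26),[14,24),[12,22),[10,20); WM=7
i=7 t=7 v=9: → [6,16),[4,14),[2,12),[0,10); WM=7
i=8 t=21 v=3: → [20,30),[18,28),[16,26),[14,24),[12,22); WM=21; [0,10) fires=9 [2,12) fires=9 [4,14) fires=9 [6,16) fires=9 [10,20) fires=8
i=9 t=23 v=7: → [22,32),[20,30),[18,28),[16,26),[14,24); WM=21
i=10 t=11 v=5: DROP (t<21-3); WM=21
i=11 t=24 v=1: → [24,34),[22,32),[20,30),[18,28),[16,26); WM=24; [12,22) fires=8 [14,24) fires=8
i=12 t=24 v=1: → [24,34),[22,32),[20,30),[18,28),[16,26); WM=24
i=13 t=34 v=9: → [34,44),[32,42),[30,40),[28,38),[26,36); WM=24
i=14 t=25 v=2: → [24,34),[22,32),[20,30),[18,28),[16,26); WM=34; [16,26) fires=8 [18,28) fires=8 [20,30) fires=7 [22,32) fires=7 [24,34) fires=2
i=15 t=35 v=3: → [34,44),[32,42),[30,40),[28,38),[26,36); WM=34
i=16 t=37 v=7: → [36,46),[34,44),[32,42),[30,40),[28,38); WM=34
i=17 t=41 v=4: → [40,50),[38,48),[36,46),[34,44),[32,42); WM=41; [26,36) fires=9 [28,38) fires=9 [30,40) fires=9
i=18 t=39 v=1: → [38,48),[36,46),[34,44),[32,42),[30,40); WM=41
i=19 t=43 v=9: → [42,52),[40,50),[38,48),[36,46),[34,44); WM=41
i=20 t=46 v=4: → [46,56),[44,54),[42,52),[40,50),[38,48); WM=46; [32,42) fires=9 [34,44) fires=9 [36,46) fires=9
i=21 t=36 v=8: DROP (t<46-3); WM=46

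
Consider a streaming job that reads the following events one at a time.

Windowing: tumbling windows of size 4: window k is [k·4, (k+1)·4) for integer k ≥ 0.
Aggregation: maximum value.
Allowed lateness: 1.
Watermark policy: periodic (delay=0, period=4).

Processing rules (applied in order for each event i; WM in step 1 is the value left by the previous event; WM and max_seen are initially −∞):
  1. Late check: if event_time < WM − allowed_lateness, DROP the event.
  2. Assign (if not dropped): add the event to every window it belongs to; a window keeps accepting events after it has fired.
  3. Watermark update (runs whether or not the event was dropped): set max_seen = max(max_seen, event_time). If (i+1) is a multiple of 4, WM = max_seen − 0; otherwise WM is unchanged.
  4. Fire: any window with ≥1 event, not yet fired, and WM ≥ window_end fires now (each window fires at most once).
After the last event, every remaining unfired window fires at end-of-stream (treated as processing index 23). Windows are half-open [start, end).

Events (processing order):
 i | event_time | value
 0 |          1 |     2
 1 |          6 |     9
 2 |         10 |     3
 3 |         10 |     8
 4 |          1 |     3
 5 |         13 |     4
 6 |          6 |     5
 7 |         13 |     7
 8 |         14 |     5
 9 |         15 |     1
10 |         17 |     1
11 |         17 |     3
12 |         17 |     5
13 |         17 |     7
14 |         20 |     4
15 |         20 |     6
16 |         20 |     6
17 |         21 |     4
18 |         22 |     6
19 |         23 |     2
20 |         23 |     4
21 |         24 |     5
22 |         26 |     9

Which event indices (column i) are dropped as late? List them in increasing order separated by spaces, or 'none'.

4 6

i=0 t=1 v=2: → [0,4); WM=−∞
i=1 t=6 v=9: → [4,8); WM=−∞
i=2 t=10 v=3: → [8,12); WM=−∞
i=3 t=10 v=8: → [8,12); WM=10; [0,4) fires=2 [4,8) fires=9
i=4 t=1 v=3: DROP (t<10-1); WM=10
i=5 t=13 v=4: → [12,16); WM=10
i=6 t=6 v=5: DROP (t<10-1); WM=10
i=7 t=13 v=7: → [12,16); WM=13; [8,12) fires=8
i=8 t=14 v=5: → [12,16); WM=13
i=9 t=15 v=1: → [12,16); WM=13
i=10 t=17 v=1: → [16,20); WM=13
i=11 t=17 v=3: → [16,20); WM=17; [12,16) fires=7
i=12 t=17 v=5: → [16,20); WM=17
i=13 t=17 v=7: → [16,20); WM=17
i=14 t=20 v=4: → [20,24); WM=17
i=15 t=20 v=6: → [20,24); WM=20; [16,20) fires=7
i=16 t=20 v=6: → [20,24); WM=20
i=17 t=21 v=4: → [20,24); WM=20
i=18 t=22 v=6: → [20,24); WM=20
i=19 t=23 v=2: → [20,24); WM=23
i=20 t=23 v=4: → [20,24); WM=23
i=21 t=24 v=5: → [24,28); WM=23
i=22 t=26 v=9: → [24,28); WM=23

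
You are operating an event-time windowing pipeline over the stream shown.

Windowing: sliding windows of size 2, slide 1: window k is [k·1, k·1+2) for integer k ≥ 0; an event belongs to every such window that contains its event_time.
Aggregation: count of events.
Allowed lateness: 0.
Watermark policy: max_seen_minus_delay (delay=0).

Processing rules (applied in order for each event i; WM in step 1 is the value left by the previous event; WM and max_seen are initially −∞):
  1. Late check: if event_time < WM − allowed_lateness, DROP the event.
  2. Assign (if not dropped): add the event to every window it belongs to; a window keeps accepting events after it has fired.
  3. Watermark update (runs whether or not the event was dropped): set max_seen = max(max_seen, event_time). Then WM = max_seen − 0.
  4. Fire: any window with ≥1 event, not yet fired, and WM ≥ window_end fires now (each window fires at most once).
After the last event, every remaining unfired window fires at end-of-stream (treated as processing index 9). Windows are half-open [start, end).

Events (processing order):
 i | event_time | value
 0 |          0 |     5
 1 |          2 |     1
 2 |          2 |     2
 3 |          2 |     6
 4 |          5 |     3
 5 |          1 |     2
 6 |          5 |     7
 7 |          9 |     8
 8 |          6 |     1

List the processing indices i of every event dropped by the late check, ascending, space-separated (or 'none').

5 8

i=0 t=0 v=5: → [0,2); WM=0
i=1 t=2 v=1: → [2,4),[1,3); WM=2; [0,2) fires=1
i=2 t=2 v=2: → [2,4),[1,3); WM=2
i=3 t=2 v=6: → [2,4),[1,3); WM=2
i=4 t=5 v=3: → [5,7),[4,6); WM=5; [1,3) fires=3 [2,4) fires=3
i=5 t=1 v=2: DROP (t<5-0); WM=5
i=6 t=5 v=7: → [5,7),[4,6); WM=5
i=7 t=9 v=8: → [9,11),[8,10); WM=9; [4,6) fires=2 [5,7) fires=2
i=8 t=6 v=1: DROP (t<9-0); WM=9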